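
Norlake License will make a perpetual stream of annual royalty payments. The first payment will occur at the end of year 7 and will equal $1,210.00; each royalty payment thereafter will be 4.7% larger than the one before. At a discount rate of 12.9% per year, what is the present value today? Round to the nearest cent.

$7125.38

Value at end of year 6: C₁ / (r − g) = $1,210.00 / (0.129 − 0.047) = $14,756.0976
Discount to today: PV = $14,756.0976 / (1 + 0.129)^6 = $14,756.0976 / 2.070922 = $7,125.38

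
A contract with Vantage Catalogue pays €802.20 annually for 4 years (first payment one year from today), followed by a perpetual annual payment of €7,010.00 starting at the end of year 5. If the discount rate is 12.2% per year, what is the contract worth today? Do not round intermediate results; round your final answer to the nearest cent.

€38682.91

PV of 4-year annuity: €802.20 × [1 − (1+0.122)^−4] / 0.122 = 2426.33375
Perpetuity value at year 4: €7,010.00 / 0.122 = 57459.01639
PV of perpetuity: 57459.01639 / (1+0.122)^4 = 36256.57365
Total PV = 2426.33375 + 36256.57365 = 38682.90740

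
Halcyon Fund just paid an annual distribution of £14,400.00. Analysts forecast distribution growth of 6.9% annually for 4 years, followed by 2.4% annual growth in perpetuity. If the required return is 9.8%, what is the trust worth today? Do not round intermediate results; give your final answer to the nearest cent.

D_1 = 15393.60000
D_2 = 16455.75840
D_3 = 17591.20573
D_4 = 18804.99892
Terminal value at year 4: TV = D_4×(1+g_2)/(r−g_2) = 19256.31890/0.074 = 260220.52566
P_0 = D_1/(1+r)^1 + D_2/(1+r)^2 + D_3/(1+r)^3 + D_4/(1+r)^4 + TV/(1+r)^4
    = 14019.67213 + 13649.38935 + 13288.88635 + 12937.90484 + 179032.62912 = 232928.48179

£232928.48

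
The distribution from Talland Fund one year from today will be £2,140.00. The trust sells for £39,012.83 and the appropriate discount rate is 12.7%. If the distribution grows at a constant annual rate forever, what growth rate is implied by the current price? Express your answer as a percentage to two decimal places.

P = D₁/(r−g) ⇒ g = r − D₁/P = 0.127 − £2,140.00/£39,012.83 = 0.072146

7.21%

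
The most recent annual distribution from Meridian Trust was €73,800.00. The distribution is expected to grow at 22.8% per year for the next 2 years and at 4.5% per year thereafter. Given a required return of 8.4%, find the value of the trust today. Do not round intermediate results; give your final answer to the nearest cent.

€2716048.08

D_1 = 90626.40000
D_2 = 111289.21920
Terminal value at year 2: TV = D_2×(1+g_2)/(r−g_2) = 116297.23406/0.039 = 2981980.36062
P_0 = D_1/(1+r)^1 + D_2/(1+r)^2 + TV/(1+r)^2
    = 83603.69004 + 94709.71528 + 2537734.67870 = 2716048.08402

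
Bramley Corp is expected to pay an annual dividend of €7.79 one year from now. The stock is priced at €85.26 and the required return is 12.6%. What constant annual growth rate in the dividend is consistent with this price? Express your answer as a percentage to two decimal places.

3.46%

P = D₁/(r−g) ⇒ g = r − D₁/P = 0.126 − €7.79/€85.26 = 0.034632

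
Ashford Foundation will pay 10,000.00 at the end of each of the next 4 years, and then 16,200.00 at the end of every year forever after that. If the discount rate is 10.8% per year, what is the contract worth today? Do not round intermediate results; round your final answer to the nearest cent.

PV of 4-year annuity: 10,000.00 × [1 − (1+0.108)^−4] / 0.108 = 31157.40299
Perpetuity value at year 4: 16,200.00 / 0.108 = 150000.00000
PV of perpetuity: 150000.00000 / (1+0.108)^4 = 99525.00716
Total PV = 31157.40299 + 99525.00716 = 130682.41015

130682.41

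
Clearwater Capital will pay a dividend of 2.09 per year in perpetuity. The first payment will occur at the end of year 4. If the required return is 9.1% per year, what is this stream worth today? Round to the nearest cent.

17.69

Value at end of year 3: C / r = 2.09 / 0.091 = 22.9670
Discount to today: PV = 22.9670 / (1 + 0.091)^3 = 22.9670 / 1.298597 = 17.69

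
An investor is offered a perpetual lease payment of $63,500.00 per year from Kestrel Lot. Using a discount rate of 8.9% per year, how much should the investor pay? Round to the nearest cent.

$713483.15

Level perpetuity: PV = C / r = $63,500.00 / 0.089 = $713,483.15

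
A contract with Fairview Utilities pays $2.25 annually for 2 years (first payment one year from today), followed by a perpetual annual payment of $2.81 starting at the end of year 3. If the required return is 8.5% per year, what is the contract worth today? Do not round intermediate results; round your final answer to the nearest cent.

$32.07

PV of 2-year annuity: $2.25 × [1 − (1+0.085)^−2] / 0.085 = 3.98501
Perpetuity value at year 2: $2.81 / 0.085 = 33.05882
PV of perpetuity: 33.05882 / (1+0.085)^2 = 28.08199
Total PV = 3.98501 + 28.08199 = 32.06700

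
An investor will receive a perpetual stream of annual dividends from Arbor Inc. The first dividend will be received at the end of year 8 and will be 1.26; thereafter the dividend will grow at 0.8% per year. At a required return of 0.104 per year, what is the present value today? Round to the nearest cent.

Value at end of year 7: C₁ / (r − g) = 1.26 / (0.104 − 0.008) = 13.1250
Discount to today: PV = 13.1250 / (1 + 0.104)^7 = 13.1250 / 1.998865 = 6.57

6.57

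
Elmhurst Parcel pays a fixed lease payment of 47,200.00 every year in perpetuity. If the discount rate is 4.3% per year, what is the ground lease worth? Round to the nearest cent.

Level perpetuity: PV = C / r = 47,200.00 / 0.043 = 1,097,674.42

1097674.42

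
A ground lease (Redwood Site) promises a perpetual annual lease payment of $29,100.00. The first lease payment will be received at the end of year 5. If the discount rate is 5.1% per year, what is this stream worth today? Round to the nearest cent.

Value at end of year 4: C / r = $29,100.00 / 0.051 = $570,588.2353
Discount to today: PV = $570,588.2353 / (1 + 0.051)^4 = $570,588.2353 / 1.220143 = $467,640.32

$467640.32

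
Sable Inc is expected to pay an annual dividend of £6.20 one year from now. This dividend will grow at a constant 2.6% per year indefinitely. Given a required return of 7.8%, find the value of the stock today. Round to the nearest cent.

Growing perpetuity: P = D₁ / (r − g) = £6.2000 / (0.078 − 0.026) = £119.23

£119.23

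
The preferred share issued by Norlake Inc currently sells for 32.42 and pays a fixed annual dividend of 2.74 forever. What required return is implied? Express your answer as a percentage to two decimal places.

P = C/r ⇒ r = C/P = 2.74/32.42 = 0.084516

8.45%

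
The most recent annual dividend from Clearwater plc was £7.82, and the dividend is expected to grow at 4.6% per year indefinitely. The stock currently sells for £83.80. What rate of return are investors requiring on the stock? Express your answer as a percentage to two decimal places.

14.36%

D₁ = £7.82 × 1.046 = £8.1797
P = D₁/(r − g) ⇒ r = D₁/P + g = £8.1797/£83.80 + 0.046 = 0.097610 + 0.046 = 0.143610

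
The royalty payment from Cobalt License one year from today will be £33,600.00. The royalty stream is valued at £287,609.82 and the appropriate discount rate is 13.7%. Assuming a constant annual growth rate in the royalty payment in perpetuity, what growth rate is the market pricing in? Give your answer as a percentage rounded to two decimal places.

P = D₁/(r−g) ⇒ g = r − D₁/P = 0.137 − £33,600.00/£287,609.82 = 0.020175

2.02%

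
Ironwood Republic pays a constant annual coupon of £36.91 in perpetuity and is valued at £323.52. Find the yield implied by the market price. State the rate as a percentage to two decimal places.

P = C/r ⇒ r = C/P = £36.91/£323.52 = 0.114089

11.41%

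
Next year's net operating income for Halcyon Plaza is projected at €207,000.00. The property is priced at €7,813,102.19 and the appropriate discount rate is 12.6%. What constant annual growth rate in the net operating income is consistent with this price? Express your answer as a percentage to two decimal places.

P = D₁/(r−g) ⇒ g = r − D₁/P = 0.126 − €207,000.00/€7,813,102.19 = 0.099506

9.95%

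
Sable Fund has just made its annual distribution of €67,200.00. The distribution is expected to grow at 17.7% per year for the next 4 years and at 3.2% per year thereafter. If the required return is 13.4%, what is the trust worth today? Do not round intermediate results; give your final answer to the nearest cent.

D_1 = 79094.40000
D_2 = 93094.10880
D_3 = 109571.76606
D_4 = 128965.96865
Terminal value at year 4: TV = D_4×(1+g_2)/(r−g_2) = 133092.87965/0.102 = 1304832.15340
P_0 = D_1/(1+r)^1 + D_2/(1+r)^2 + D_3/(1+r)^3 + D_4/(1+r)^4 + TV/(1+r)^4
    = 69748.14815 + 72392.91920 + 75137.97698 + 77987.12426 + 789046.19835 = 1084312.36693

€1084312.37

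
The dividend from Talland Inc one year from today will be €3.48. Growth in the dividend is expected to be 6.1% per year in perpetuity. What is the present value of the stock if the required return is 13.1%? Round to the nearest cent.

Growing perpetuity: P = D₁ / (r − g) = €3.4800 / (0.131 − 0.061) = €49.71

€49.71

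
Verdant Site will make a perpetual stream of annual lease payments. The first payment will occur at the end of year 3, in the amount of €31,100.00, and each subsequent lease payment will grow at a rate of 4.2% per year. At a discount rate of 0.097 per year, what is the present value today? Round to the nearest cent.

€469877.28

Value at end of year 2: C₁ / (r − g) = €31,100.00 / (0.097 − 0.042) = €565,454.5455
Discount to today: PV = €565,454.5455 / (1 + 0.097)^2 = €565,454.5455 / 1.203409 = €469,877.28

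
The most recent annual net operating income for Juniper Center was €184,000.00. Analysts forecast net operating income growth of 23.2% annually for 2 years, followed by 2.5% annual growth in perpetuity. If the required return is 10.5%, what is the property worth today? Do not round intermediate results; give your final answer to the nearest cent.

€3364419.19

D_1 = 226688.00000
D_2 = 279279.61600
Terminal value at year 2: TV = D_2×(1+g_2)/(r−g_2) = 286261.60640/0.08 = 3578270.08000
P_0 = D_1/(1+r)^1 + D_2/(1+r)^2 + TV/(1+r)^2
    = 205147.51131 + 228725.55107 + 2930546.12313 = 3364419.18552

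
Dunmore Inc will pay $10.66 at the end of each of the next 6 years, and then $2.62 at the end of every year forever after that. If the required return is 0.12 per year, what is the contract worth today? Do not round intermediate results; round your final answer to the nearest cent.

PV of 6-year annuity: $10.66 × [1 − (1+0.12)^−6] / 0.12 = 43.82760
Perpetuity value at year 6: $2.62 / 0.12 = 21.83333
PV of perpetuity: 21.83333 / (1+0.12)^6 = 11.06145
Total PV = 43.82760 + 11.06145 = 54.88905

$54.89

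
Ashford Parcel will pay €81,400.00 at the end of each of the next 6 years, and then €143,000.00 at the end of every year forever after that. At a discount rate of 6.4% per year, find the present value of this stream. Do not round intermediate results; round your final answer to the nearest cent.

PV of 6-year annuity: €81,400.00 × [1 − (1+0.064)^−6] / 0.064 = 395288.73172
Perpetuity value at year 6: €143,000.00 / 0.064 = 2234375.00000
PV of perpetuity: 2234375.00000 / (1+0.064)^6 = 1539948.84968
Total PV = 395288.73172 + 1539948.84968 = 1935237.58140

€1935237.58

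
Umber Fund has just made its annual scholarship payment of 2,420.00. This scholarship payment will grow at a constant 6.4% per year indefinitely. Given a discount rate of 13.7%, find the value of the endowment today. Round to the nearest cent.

D₁ = D₀ × (1 + g) = 2,420.00 × 1.064 = 2,574.8800
Growing perpetuity: P = D₁ / (r − g) = 2,574.8800 / (0.137 − 0.064) = 35,272.33

35272.33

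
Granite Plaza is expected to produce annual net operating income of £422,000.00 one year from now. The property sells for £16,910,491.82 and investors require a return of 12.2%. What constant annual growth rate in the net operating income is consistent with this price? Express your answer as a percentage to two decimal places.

P = D₁/(r−g) ⇒ g = r − D₁/P = 0.122 − £422,000.00/£16,910,491.82 = 0.097045

9.70%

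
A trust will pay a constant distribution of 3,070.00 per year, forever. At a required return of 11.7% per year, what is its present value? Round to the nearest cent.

26239.32

Level perpetuity: PV = C / r = 3,070.00 / 0.117 = 26,239.32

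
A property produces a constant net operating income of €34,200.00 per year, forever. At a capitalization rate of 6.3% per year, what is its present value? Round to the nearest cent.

Level perpetuity: PV = C / r = €34,200.00 / 0.063 = €542,857.14

€542857.14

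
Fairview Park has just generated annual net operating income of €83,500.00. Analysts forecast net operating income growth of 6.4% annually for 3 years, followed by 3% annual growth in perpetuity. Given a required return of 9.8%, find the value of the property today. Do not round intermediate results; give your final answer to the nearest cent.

€1386191.03

D_1 = 88844.00000
D_2 = 94530.01600
D_3 = 100579.93702
Terminal value at year 3: TV = D_3×(1+g_2)/(r−g_2) = 103597.33513/0.068 = 1523490.22257
P_0 = D_1/(1+r)^1 + D_2/(1+r)^2 + D_3/(1+r)^3 + TV/(1+r)^3
    = 80914.38980 + 78408.84403 + 75980.88347 + 1150886.91138 = 1386191.02868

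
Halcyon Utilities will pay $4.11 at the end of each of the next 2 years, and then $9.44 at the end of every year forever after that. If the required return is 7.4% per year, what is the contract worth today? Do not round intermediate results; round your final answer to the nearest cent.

PV of 2-year annuity: $4.11 × [1 − (1+0.074)^−2] / 0.074 = 7.38996
Perpetuity value at year 2: $9.44 / 0.074 = 127.56757
PV of perpetuity: 127.56757 / (1+0.074)^2 = 110.59404
Total PV = 7.38996 + 110.59404 = 117.98400

$117.98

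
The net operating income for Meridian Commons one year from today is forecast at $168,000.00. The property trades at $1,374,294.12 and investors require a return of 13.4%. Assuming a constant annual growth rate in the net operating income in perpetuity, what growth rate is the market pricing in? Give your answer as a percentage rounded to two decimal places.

1.18%

P = D₁/(r−g) ⇒ g = r − D₁/P = 0.134 − $168,000.00/$1,374,294.12 = 0.011755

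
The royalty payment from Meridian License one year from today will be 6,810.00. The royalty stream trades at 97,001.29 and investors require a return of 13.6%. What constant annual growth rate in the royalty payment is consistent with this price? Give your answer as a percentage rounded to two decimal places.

6.58%

P = D₁/(r−g) ⇒ g = r − D₁/P = 0.136 − 6,810.00/97,001.29 = 0.065795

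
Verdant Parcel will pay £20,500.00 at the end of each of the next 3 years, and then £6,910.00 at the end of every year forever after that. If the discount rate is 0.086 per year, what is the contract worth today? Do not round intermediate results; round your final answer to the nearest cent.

PV of 3-year annuity: £20,500.00 × [1 − (1+0.086)^−3] / 0.086 = 52263.71076
Perpetuity value at year 3: £6,910.00 / 0.086 = 80348.83721
PV of perpetuity: 80348.83721 / (1+0.086)^3 = 62732.14251
Total PV = 52263.71076 + 62732.14251 = 114995.85327

£114995.85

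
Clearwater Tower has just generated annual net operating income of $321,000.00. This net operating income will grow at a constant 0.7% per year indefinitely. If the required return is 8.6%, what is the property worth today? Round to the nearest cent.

$4091734.18

D₁ = D₀ × (1 + g) = $321,000.00 × 1.007 = $323,247.0000
Growing perpetuity: P = D₁ / (r − g) = $323,247.0000 / (0.086 − 0.007) = $4,091,734.18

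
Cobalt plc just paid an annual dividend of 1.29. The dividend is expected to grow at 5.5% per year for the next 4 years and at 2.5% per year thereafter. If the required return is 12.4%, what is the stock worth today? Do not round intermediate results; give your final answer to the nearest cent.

14.78

D_1 = 1.36095
D_2 = 1.43580
D_3 = 1.51477
D_4 = 1.59808
Terminal value at year 4: TV = D_4×(1+g_2)/(r−g_2) = 1.63804/0.099 = 16.54582
P_0 = D_1/(1+r)^1 + D_2/(1+r)^2 + D_3/(1+r)^3 + D_4/(1+r)^4 + TV/(1+r)^4
    = 1.21081 + 1.13648 + 1.06671 + 1.00123 + 10.36628 = 14.78152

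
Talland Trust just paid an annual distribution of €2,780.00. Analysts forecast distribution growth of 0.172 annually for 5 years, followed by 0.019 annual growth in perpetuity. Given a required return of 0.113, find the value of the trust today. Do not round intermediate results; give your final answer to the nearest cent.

€55290.05

D_1 = 3258.16000
D_2 = 3818.56352
D_3 = 4475.35645
D_4 = 5245.11775
D_5 = 6147.27801
Terminal value at year 5: TV = D_5×(1+g_2)/(r−g_2) = 6264.07629/0.094 = 66639.10947
P_0 = D_1/(1+r)^1 + D_2/(1+r)^2 + D_3/(1+r)^3 + D_4/(1+r)^4 + D_5/(1+r)^5 + TV/(1+r)^5
    = 2927.36748 + 3082.54688 + 3245.95233 + 3418.01989 + 3599.20872 + 39016.95413 = 55290.04943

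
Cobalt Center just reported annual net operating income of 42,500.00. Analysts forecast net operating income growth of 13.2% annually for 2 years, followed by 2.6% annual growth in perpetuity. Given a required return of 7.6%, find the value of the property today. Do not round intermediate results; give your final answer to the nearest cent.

1056989.22

D_1 = 48110.00000
D_2 = 54460.52000
Terminal value at year 2: TV = D_2×(1+g_2)/(r−g_2) = 55876.49352/0.05 = 1117529.87040
P_0 = D_1/(1+r)^1 + D_2/(1+r)^2 + TV/(1+r)^2
    = 44711.89591 + 47038.90908 + 965238.41434 = 1056989.21933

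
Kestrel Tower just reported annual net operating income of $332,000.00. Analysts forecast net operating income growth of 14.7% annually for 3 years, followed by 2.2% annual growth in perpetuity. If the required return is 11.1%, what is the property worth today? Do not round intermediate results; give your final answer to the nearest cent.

$5257098.62

D_1 = 380804.00000
D_2 = 436782.18800
D_3 = 500989.16964
Terminal value at year 3: TV = D_3×(1+g_2)/(r−g_2) = 512010.93137/0.089 = 5752931.81312
P_0 = D_1/(1+r)^1 + D_2/(1+r)^2 + D_3/(1+r)^3 + TV/(1+r)^3
    = 342757.87579 + 353864.34161 + 365330.69291 + 4195145.70963 = 5257098.61994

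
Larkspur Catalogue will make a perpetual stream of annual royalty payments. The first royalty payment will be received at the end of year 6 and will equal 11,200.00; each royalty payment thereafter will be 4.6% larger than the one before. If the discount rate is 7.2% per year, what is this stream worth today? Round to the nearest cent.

304278.14

Value at end of year 5: C₁ / (r − g) = 11,200.00 / (0.072 − 0.046) = 430,769.2308
Discount to today: PV = 430,769.2308 / (1 + 0.072)^5 = 430,769.2308 / 1.415709 = 304,278.14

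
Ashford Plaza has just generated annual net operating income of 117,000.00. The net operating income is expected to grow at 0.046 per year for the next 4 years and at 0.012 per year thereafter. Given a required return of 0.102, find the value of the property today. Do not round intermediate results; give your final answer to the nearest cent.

D_1 = 122382.00000
D_2 = 128011.57200
D_3 = 133900.10431
D_4 = 140059.50911
Terminal value at year 4: TV = D_4×(1+g_2)/(r−g_2) = 141740.22322/0.09 = 1574891.36911
P_0 = D_1/(1+r)^1 + D_2/(1+r)^2 + D_3/(1+r)^3 + D_4/(1+r)^4 + TV/(1+r)^4
    = 111054.44646 + 105411.02631 + 100054.38614 + 94969.95272 + 1067884.35729 = 1479374.16892

1479374.17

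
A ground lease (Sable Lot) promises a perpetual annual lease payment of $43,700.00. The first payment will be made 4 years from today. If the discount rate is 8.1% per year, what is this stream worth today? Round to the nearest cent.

$427089.93

Value at end of year 3: C / r = $43,700.00 / 0.081 = $539,506.1728
Discount to today: PV = $539,506.1728 / (1 + 0.081)^3 = $539,506.1728 / 1.263214 = $427,089.93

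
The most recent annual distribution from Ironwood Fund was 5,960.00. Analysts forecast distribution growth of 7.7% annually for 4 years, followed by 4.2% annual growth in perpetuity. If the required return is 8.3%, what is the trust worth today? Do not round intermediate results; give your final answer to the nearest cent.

171653.94

D_1 = 6418.92000
D_2 = 6913.17684
D_3 = 7445.49146
D_4 = 8018.79430
Terminal value at year 4: TV = D_4×(1+g_2)/(r−g_2) = 8355.58366/0.041 = 203794.72340
P_0 = D_1/(1+r)^1 + D_2/(1+r)^2 + D_3/(1+r)^3 + D_4/(1+r)^4 + TV/(1+r)^4
    = 5926.98061 + 5894.14415 + 5861.48961 + 5829.01599 + 148142.30874 = 171653.93910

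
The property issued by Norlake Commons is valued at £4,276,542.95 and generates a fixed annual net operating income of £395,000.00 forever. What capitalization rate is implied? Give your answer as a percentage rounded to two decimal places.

9.24%

P = C/r ⇒ r = C/P = £395,000.00/£4,276,542.95 = 0.092364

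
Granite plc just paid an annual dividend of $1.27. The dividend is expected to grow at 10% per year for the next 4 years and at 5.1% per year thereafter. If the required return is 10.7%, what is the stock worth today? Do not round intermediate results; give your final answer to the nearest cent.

$28.24

D_1 = 1.39700
D_2 = 1.53670
D_3 = 1.69037
D_4 = 1.85941
Terminal value at year 4: TV = D_4×(1+g_2)/(r−g_2) = 1.95424/0.056 = 34.89708
P_0 = D_1/(1+r)^1 + D_2/(1+r)^2 + D_3/(1+r)^3 + D_4/(1+r)^4 + TV/(1+r)^4
    = 1.26197 + 1.25399 + 1.24606 + 1.23818 + 23.23800 = 28.23819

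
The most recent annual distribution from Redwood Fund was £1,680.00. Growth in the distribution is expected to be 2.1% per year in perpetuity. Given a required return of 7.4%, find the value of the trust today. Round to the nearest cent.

£32363.77

D₁ = D₀ × (1 + g) = £1,680.00 × 1.021 = £1,715.2800
Growing perpetuity: P = D₁ / (r − g) = £1,715.2800 / (0.074 − 0.021) = £32,363.77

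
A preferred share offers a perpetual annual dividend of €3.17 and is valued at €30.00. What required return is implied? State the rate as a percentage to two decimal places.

10.57%

P = C/r ⇒ r = C/P = €3.17/€30.00 = 0.105667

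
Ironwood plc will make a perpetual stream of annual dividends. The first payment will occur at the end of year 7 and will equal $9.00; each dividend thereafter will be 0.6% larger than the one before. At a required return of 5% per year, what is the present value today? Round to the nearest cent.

Value at end of year 6: C₁ / (r − g) = $9.00 / (0.05 − 0.006) = $204.5455
Discount to today: PV = $204.5455 / (1 + 0.05)^6 = $204.5455 / 1.340096 = $152.63

$152.63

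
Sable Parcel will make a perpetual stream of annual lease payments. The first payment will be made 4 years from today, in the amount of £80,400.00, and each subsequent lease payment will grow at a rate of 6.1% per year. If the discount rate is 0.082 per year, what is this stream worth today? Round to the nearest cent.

Value at end of year 3: C₁ / (r − g) = £80,400.00 / (0.082 − 0.061) = £3,828,571.4286
Discount to today: PV = £3,828,571.4286 / (1 + 0.082)^3 = £3,828,571.4286 / 1.266723 = £3,022,421.09

£3022421.09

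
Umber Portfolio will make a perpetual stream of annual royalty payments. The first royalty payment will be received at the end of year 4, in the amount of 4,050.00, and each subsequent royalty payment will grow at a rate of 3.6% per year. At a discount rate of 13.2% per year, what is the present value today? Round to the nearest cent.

29083.36

Value at end of year 3: C₁ / (r − g) = 4,050.00 / (0.132 − 0.036) = 42,187.5000
Discount to today: PV = 42,187.5000 / (1 + 0.132)^3 = 42,187.5000 / 1.450572 = 29,083.36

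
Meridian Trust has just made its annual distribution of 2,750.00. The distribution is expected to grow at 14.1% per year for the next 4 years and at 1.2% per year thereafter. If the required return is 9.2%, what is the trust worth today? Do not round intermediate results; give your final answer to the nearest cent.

53754.98

D_1 = 3137.75000
D_2 = 3580.17275
D_3 = 4084.97711
D_4 = 4660.95888
Terminal value at year 4: TV = D_4×(1+g_2)/(r−g_2) = 4716.89039/0.08 = 58961.12983
P_0 = D_1/(1+r)^1 + D_2/(1+r)^2 + D_3/(1+r)^3 + D_4/(1+r)^4 + TV/(1+r)^4
    = 2873.39744 + 3002.33194 + 3137.05196 + 3277.81711 + 41464.38645 = 53754.98490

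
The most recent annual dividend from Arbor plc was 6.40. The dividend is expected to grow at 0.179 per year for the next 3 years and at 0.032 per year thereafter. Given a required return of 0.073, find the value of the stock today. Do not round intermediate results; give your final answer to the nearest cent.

D_1 = 7.54560
D_2 = 8.89626
D_3 = 10.48869
Terminal value at year 3: TV = D_3×(1+g_2)/(r−g_2) = 10.82433/0.041 = 264.00809
P_0 = D_1/(1+r)^1 + D_2/(1+r)^2 + D_3/(1+r)^3 + TV/(1+r)^3
    = 7.03225 + 7.72695 + 8.49028 + 213.70666 = 236.95614

236.96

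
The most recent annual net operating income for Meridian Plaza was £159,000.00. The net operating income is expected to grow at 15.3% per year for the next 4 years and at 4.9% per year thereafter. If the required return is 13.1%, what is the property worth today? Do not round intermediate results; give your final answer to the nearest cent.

D_1 = 183327.00000
D_2 = 211376.03100
D_3 = 243716.56374
D_4 = 281005.19800
Terminal value at year 4: TV = D_4×(1+g_2)/(r−g_2) = 294774.45270/0.082 = 3594810.39875
P_0 = D_1/(1+r)^1 + D_2/(1+r)^2 + D_3/(1+r)^3 + D_4/(1+r)^4 + TV/(1+r)^4
    = 162092.83820 + 165245.83770 + 168460.16876 + 171737.02439 + 2196977.29979 = 2864513.16884

£2864513.17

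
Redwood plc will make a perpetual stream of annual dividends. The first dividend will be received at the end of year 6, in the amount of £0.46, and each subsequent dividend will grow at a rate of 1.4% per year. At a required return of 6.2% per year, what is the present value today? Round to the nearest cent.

Value at end of year 5: C₁ / (r − g) = £0.46 / (0.062 − 0.014) = £9.5833
Discount to today: PV = £9.5833 / (1 + 0.062)^5 = £9.5833 / 1.350898 = £7.09

£7.09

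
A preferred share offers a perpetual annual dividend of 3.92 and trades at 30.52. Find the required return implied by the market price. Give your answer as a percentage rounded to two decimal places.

P = C/r ⇒ r = C/P = 3.92/30.52 = 0.128440

12.84%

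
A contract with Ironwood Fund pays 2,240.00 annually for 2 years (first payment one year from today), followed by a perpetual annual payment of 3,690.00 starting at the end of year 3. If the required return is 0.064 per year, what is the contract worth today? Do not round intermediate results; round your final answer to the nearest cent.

PV of 2-year annuity: 2,240.00 × [1 − (1+0.064)^−2] / 0.064 = 4083.89395
Perpetuity value at year 2: 3,690.00 / 0.064 = 57656.25000
PV of perpetuity: 57656.25000 / (1+0.064)^2 = 50928.76399
Total PV = 4083.89395 + 50928.76399 = 55012.65794

55012.66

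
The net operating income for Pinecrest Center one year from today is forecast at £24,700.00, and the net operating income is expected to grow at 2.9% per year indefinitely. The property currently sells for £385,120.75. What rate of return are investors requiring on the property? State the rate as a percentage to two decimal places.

9.31%

P = D₁/(r − g) ⇒ r = D₁/P + g = £24,700.0000/£385,120.75 + 0.029 = 0.064136 + 0.029 = 0.093136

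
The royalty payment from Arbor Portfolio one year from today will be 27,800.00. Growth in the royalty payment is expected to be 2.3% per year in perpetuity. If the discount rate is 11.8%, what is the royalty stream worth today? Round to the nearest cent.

292631.58

Growing perpetuity: P = D₁ / (r − g) = 27,800.0000 / (0.118 − 0.023) = 292,631.58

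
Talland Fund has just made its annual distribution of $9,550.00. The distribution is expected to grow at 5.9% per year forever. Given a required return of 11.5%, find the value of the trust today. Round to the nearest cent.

D₁ = D₀ × (1 + g) = $9,550.00 × 1.059 = $10,113.4500
Growing perpetuity: P = D₁ / (r − g) = $10,113.4500 / (0.115 − 0.059) = $180,597.32

$180597.32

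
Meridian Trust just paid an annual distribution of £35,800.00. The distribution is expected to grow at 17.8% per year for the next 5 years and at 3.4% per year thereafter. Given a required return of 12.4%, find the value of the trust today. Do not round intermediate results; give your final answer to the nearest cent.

£726575.23

D_1 = 42172.40000
D_2 = 49679.08720
D_3 = 58521.96472
D_4 = 68938.87444
D_5 = 81209.99409
Terminal value at year 5: TV = D_5×(1+g_2)/(r−g_2) = 83971.13389/0.09 = 933012.59880
P_0 = D_1/(1+r)^1 + D_2/(1+r)^2 + D_3/(1+r)^3 + D_4/(1+r)^4 + D_5/(1+r)^5 + TV/(1+r)^5
    = 37519.92883 + 39322.48768 + 41211.64634 + 43191.56530 + 45266.60491 + 520062.99420 = 726575.22726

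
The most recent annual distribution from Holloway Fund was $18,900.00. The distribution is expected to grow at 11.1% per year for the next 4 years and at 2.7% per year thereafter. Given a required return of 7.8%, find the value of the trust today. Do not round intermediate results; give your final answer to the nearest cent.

$510946.99

D_1 = 20997.90000
D_2 = 23328.66690
D_3 = 25918.14893
D_4 = 28795.06346
Terminal value at year 4: TV = D_4×(1+g_2)/(r−g_2) = 29572.53017/0.051 = 579853.53275
P_0 = D_1/(1+r)^1 + D_2/(1+r)^2 + D_3/(1+r)^3 + D_4/(1+r)^4 + TV/(1+r)^4
    = 19478.57143 + 20074.85423 + 20689.39058 + 21322.73927 + 429381.43594 = 510946.99145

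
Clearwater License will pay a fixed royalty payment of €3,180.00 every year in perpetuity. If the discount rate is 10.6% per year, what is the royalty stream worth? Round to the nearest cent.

€30000.00

Level perpetuity: PV = C / r = €3,180.00 / 0.106 = €30,000.00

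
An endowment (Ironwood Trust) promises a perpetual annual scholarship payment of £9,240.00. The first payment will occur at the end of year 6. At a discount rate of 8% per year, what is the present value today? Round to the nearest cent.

£78607.36

Value at end of year 5: C / r = £9,240.00 / 0.08 = £115,500.0000
Discount to today: PV = £115,500.0000 / (1 + 0.08)^5 = £115,500.0000 / 1.469328 = £78,607.36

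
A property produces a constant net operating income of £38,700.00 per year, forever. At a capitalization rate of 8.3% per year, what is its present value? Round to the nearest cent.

£466265.06

Level perpetuity: PV = C / r = £38,700.00 / 0.083 = £466,265.06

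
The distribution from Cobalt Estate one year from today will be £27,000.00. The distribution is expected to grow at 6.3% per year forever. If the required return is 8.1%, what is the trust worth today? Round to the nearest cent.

£1500000.00

Growing perpetuity: P = D₁ / (r − g) = £27,000.0000 / (0.081 − 0.063) = £1,500,000.00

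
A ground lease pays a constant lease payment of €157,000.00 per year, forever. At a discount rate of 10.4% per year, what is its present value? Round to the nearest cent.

Level perpetuity: PV = C / r = €157,000.00 / 0.104 = €1,509,615.38

€1509615.38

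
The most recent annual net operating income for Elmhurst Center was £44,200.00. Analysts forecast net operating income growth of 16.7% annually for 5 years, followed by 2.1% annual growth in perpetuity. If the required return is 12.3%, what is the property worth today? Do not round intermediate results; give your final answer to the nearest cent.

D_1 = 51581.40000
D_2 = 60195.49380
D_3 = 70248.14126
D_4 = 81979.58086
D_5 = 95670.17086
Terminal value at year 5: TV = D_5×(1+g_2)/(r−g_2) = 97679.24445/0.102 = 957639.65144
P_0 = D_1/(1+r)^1 + D_2/(1+r)^2 + D_3/(1+r)^3 + D_4/(1+r)^4 + D_5/(1+r)^5 + TV/(1+r)^5
    = 45931.78985 + 47731.43255 + 49601.58663 + 51545.01478 + 53564.58793 + 536171.02234 = 784545.43408

£784545.43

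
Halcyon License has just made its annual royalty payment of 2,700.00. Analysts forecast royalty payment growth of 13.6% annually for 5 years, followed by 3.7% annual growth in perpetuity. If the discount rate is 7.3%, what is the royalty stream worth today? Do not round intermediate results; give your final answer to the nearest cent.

119523.07

D_1 = 3067.20000
D_2 = 3484.33920
D_3 = 3958.20933
D_4 = 4496.52580
D_5 = 5108.05331
Terminal value at year 5: TV = D_5×(1+g_2)/(r−g_2) = 5297.05128/0.036 = 147140.31338
P_0 = D_1/(1+r)^1 + D_2/(1+r)^2 + D_3/(1+r)^3 + D_4/(1+r)^4 + D_5/(1+r)^5 + TV/(1+r)^5
    = 2858.52749 + 3026.36275 + 3204.05227 + 3392.17463 + 3591.34239 + 103450.61262 = 119523.07215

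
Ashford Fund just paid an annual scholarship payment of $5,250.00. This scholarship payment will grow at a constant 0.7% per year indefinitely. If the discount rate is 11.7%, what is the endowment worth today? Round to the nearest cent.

$48061.36

D₁ = D₀ × (1 + g) = $5,250.00 × 1.007 = $5,286.7500
Growing perpetuity: P = D₁ / (r − g) = $5,286.7500 / (0.117 − 0.007) = $48,061.36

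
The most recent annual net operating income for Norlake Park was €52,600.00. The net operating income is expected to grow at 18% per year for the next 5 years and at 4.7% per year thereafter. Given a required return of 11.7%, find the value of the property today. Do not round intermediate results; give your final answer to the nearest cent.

D_1 = 62068.00000
D_2 = 73240.24000
D_3 = 86423.48320
D_4 = 101979.71018
D_5 = 120336.05801
Terminal value at year 5: TV = D_5×(1+g_2)/(r−g_2) = 125991.85273/0.07 = 1799883.61049
P_0 = D_1/(1+r)^1 + D_2/(1+r)^2 + D_3/(1+r)^3 + D_4/(1+r)^4 + D_5/(1+r)^5 + TV/(1+r)^5
    = 55566.69651 + 58700.71789 + 62011.50144 + 65509.01674 + 69203.79566 + 1035091.05794 = 1346082.78618

€1346082.79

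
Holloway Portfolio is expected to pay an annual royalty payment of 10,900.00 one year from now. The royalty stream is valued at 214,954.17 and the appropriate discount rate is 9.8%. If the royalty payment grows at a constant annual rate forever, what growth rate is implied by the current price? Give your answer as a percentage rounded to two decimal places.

4.73%

P = D₁/(r−g) ⇒ g = r − D₁/P = 0.098 − 10,900.00/214,954.17 = 0.047292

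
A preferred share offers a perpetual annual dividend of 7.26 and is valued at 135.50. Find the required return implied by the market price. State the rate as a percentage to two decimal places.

5.36%

P = C/r ⇒ r = C/P = 7.26/135.50 = 0.053579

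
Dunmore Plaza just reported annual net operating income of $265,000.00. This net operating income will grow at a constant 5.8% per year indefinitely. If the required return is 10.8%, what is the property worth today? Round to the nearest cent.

D₁ = D₀ × (1 + g) = $265,000.00 × 1.058 = $280,370.0000
Growing perpetuity: P = D₁ / (r − g) = $280,370.0000 / (0.108 − 0.058) = $5,607,400.00

$5607400.00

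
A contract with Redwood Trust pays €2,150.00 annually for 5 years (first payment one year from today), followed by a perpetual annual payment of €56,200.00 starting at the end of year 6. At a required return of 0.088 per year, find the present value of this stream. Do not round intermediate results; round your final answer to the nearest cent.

€427305.18

PV of 5-year annuity: €2,150.00 × [1 − (1+0.088)^−5] / 0.088 = 8406.32842
Perpetuity value at year 5: €56,200.00 / 0.088 = 638636.36364
PV of perpetuity: 638636.36364 / (1+0.088)^5 = 418898.84856
Total PV = 8406.32842 + 418898.84856 = 427305.17699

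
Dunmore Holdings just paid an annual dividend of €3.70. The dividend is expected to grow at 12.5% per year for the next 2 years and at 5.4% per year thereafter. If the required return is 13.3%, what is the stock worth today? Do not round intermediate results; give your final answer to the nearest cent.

D_1 = 4.16250
D_2 = 4.68281
Terminal value at year 2: TV = D_2×(1+g_2)/(r−g_2) = 4.93568/0.079 = 62.47702
P_0 = D_1/(1+r)^1 + D_2/(1+r)^2 + TV/(1+r)^2
    = 3.67387 + 3.64793 + 48.66990 = 55.99171

€55.99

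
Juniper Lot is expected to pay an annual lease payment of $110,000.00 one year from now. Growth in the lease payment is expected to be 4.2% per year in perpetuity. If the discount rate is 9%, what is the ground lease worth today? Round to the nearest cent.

$2291666.67

Growing perpetuity: P = D₁ / (r − g) = $110,000.0000 / (0.09 − 0.042) = $2,291,666.67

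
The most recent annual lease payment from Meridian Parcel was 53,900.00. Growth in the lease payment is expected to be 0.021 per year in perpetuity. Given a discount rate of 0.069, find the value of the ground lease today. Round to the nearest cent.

1146497.92

D₁ = D₀ × (1 + g) = 53,900.00 × 1.021 = 55,031.9000
Growing perpetuity: P = D₁ / (r − g) = 55,031.9000 / (0.069 − 0.021) = 1,146,497.92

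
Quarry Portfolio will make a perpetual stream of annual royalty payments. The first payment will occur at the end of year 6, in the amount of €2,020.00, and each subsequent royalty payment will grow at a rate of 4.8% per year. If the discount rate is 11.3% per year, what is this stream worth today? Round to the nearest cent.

€18195.42

Value at end of year 5: C₁ / (r − g) = €2,020.00 / (0.113 − 0.048) = €31,076.9231
Discount to today: PV = €31,076.9231 / (1 + 0.113)^5 = €31,076.9231 / 1.707953 = €18,195.42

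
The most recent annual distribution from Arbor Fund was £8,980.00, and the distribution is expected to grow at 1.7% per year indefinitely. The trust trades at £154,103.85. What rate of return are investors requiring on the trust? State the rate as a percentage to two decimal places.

7.63%

D₁ = £8,980.00 × 1.017 = £9,132.6600
P = D₁/(r − g) ⇒ r = D₁/P + g = £9,132.6600/£154,103.85 + 0.017 = 0.059263 + 0.017 = 0.076263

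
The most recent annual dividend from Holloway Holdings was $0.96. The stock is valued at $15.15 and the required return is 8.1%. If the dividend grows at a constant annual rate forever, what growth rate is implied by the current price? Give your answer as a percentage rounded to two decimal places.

P = D₀(1+g)/(r−g) ⇒ P(r−g) = D₀(1+g) ⇒ g(P+D₀) = P·r − D₀
g = (P·r − D₀)/(P + D₀) = ($15.15×0.081 − $0.96) / ($15.15 + $0.96) = 0.016583

1.66%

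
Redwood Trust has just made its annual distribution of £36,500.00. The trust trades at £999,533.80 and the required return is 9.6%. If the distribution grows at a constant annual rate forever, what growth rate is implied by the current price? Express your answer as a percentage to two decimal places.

5.74%

P = D₀(1+g)/(r−g) ⇒ P(r−g) = D₀(1+g) ⇒ g(P+D₀) = P·r − D₀
g = (P·r − D₀)/(P + D₀) = (£999,533.80×0.096 − £36,500.00) / (£999,533.80 + £36,500.00) = 0.057387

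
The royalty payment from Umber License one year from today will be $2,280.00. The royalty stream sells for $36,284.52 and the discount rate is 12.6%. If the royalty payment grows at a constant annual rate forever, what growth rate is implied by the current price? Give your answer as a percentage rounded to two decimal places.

6.32%

P = D₁/(r−g) ⇒ g = r − D₁/P = 0.126 − $2,280.00/$36,284.52 = 0.063163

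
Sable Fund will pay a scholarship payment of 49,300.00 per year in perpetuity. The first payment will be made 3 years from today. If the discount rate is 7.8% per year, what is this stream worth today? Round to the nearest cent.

Value at end of year 2: C / r = 49,300.00 / 0.078 = 632,051.2821
Discount to today: PV = 632,051.2821 / (1 + 0.078)^2 = 632,051.2821 / 1.162084 = 543,894.66

543894.66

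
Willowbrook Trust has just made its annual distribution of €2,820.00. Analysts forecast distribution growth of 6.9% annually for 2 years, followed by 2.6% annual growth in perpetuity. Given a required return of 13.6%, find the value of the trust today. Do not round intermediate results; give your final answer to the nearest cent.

€28442.62

D_1 = 3014.58000
D_2 = 3222.58602
Terminal value at year 2: TV = D_2×(1+g_2)/(r−g_2) = 3306.37326/0.11 = 30057.93870
P_0 = D_1/(1+r)^1 + D_2/(1+r)^2 + TV/(1+r)^2
    = 2653.67958 + 2497.16855 + 23291.77207 = 28442.62020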